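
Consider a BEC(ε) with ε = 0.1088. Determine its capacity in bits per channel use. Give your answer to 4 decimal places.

Binary erasure channel: capacity C = 1 − ε.
C = 1 − 0.1088 = 0.8912 bits per channel use.

0.8912 bits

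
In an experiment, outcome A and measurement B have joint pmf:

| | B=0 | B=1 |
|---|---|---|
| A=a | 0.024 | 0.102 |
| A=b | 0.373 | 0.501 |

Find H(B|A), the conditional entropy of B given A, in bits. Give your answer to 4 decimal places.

Chain rule: H(B|A) = H(A,B) − H(A).
Marginals: p(A) = (0.1260, 0.8740), p(B) = (0.3970, 0.6030).
H(A,B) = 1.4953 bits; H(A) = 0.5464 bits.
H(B|A) = 1.4953 − 0.5464 = 0.9489 bits.

0.9489 bits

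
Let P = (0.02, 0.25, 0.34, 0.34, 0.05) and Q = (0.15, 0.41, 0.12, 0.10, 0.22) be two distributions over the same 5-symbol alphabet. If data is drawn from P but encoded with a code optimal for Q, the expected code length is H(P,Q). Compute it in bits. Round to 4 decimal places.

H(P,Q) = −Σ p·log₂ q.
  −0.02·log₂(0.15) = 0.05474
  −0.25·log₂(0.41) = 0.32158
  −0.34·log₂(0.12) = 1.04002
  −0.34·log₂(0.10) = 1.12946
  −0.05·log₂(0.22) = 0.10922
H(P,Q) = 2.6550 bits.

2.6550 bits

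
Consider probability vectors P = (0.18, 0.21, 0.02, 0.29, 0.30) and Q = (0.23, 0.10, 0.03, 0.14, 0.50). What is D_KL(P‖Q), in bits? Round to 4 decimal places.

0.2330 bits

D(P‖Q) = Σ p·log₂(p/q).
  0.18·log₂(0.18/0.23) = -0.06365
  0.21·log₂(0.21/0.10) = 0.22478
  0.02·log₂(0.02/0.03) = -0.01170
  0.29·log₂(0.29/0.14) = 0.30468
  0.30·log₂(0.30/0.50) = -0.22109
D(P‖Q) = 0.2330 bits.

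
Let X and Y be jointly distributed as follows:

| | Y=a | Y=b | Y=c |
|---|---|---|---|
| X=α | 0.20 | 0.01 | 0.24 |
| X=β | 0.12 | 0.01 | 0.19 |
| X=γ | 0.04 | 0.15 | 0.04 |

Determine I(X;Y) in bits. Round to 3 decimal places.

0.314 bits

Marginals: p(X) = (0.4500, 0.3200, 0.2300), p(Y) = (0.3600, 0.1700, 0.4700).
I(X;Y) = Σ p(x,y)·log₂[p(x,y)/(p(x)p(y))].
  (α,a): 0.20·log₂(1.2346) = 0.0608
  (α,b): 0.01·log₂(0.1307) = -0.0294
  (α,c): 0.24·log₂(1.1348) = 0.0438
  (β,a): 0.12·log₂(1.0417) = 0.0071
  (β,b): 0.01·log₂(0.1838) = -0.0244
  (β,c): 0.19·log₂(1.2633) = 0.0641
  (γ,a): 0.04·log₂(0.4831) = -0.0420
  (γ,b): 0.15·log₂(3.8363) = 0.2910
  (γ,c): 0.04·log₂(0.3700) = -0.0574
Sum = 0.314 bits.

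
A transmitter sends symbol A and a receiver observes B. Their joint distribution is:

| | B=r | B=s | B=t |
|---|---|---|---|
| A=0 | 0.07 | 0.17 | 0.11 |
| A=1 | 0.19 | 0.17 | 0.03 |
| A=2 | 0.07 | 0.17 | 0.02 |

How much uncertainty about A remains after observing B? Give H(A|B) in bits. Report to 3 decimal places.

Marginals: p(A) = (0.3500, 0.3900, 0.2600), p(B) = (0.3300, 0.5100, 0.1600).
H(A|B) = Σ p(B) · H(A|B=·).
  B=r: p=0.3300, H(A|B=r) = 1.4076
  B=s: p=0.5100, H(A|B=s) = 1.5850
  B=t: p=0.1600, H(A|B=t) = 1.1995
Weighted sum = 1.465 bits.

1.465 bits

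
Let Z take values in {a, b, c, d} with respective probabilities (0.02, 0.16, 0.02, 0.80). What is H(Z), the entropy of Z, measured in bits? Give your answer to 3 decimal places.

0.906 bits

H(Z) = −Σ p·log₂ p.
  −(0.02)·log₂(0.02) = 0.1129
  −(0.16)·log₂(0.16) = 0.4230
  −(0.02)·log₂(0.02) = 0.1129
  −(0.80)·log₂(0.80) = 0.2575
Sum: 0.1129 + 0.4230 + 0.1129 + 0.2575 = 0.906 bits.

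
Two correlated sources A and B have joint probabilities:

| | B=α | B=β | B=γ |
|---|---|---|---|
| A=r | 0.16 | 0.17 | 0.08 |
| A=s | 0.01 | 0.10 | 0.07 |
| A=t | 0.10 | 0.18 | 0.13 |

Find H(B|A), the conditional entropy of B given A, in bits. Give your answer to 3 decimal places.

Marginals: p(A) = (0.4100, 0.1800, 0.4100), p(B) = (0.2700, 0.4500, 0.2800).
H(B|A) = Σ p(A) · H(B|A=·).
  A=r: p=0.4100, H(B|A=r) = 1.5164
  A=s: p=0.1800, H(B|A=s) = 1.2327
  A=t: p=0.4100, H(B|A=t) = 1.5433
Weighted sum = 1.476 bits.

1.476 bits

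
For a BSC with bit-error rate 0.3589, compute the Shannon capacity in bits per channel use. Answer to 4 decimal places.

0.0582 bits

Binary symmetric channel: C = 1 − h₂(ε) where h₂ is the binary entropy function.
h₂(0.3589) = −0.3589·log₂0.3589 − 0.6411·log₂0.6411 = 0.9418.
C = 1 − 0.9418 = 0.0582 bits per channel use.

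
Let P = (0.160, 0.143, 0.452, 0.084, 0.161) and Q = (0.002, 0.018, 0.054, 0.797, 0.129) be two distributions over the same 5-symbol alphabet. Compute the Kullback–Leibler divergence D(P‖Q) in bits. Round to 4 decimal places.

D(P‖Q) = Σ p·log₂(p/q).
  0.160·log₂(0.160/0.002) = 1.01151
  0.143·log₂(0.143/0.018) = 0.42756
  0.452·log₂(0.452/0.054) = 1.38551
  0.084·log₂(0.084/0.797) = -0.27267
  0.161·log₂(0.161/0.129) = 0.05147
D(P‖Q) = 2.6034 bits.

2.6034 bits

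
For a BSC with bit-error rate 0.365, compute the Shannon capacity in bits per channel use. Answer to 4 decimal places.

Binary symmetric channel: C = 1 − h₂(ε) where h₂ is the binary entropy function.
h₂(0.365) = −0.365·log₂0.365 − 0.635·log₂0.635 = 0.9468.
C = 1 − 0.9468 = 0.0532 bits per channel use.

0.0532 bits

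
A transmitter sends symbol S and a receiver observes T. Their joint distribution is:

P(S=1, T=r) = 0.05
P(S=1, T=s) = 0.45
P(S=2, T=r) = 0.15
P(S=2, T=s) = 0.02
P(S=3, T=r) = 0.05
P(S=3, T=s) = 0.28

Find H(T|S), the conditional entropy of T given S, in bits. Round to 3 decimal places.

0.526 bits

Chain rule: H(T|S) = H(S,T) − H(S).
Marginals: p(S) = (0.5000, 0.1700, 0.3300), p(T) = (0.2500, 0.7500).
H(S,T) = 1.9882 bits; H(S) = 1.4624 bits.
H(T|S) = 1.9882 − 1.4624 = 0.526 bits.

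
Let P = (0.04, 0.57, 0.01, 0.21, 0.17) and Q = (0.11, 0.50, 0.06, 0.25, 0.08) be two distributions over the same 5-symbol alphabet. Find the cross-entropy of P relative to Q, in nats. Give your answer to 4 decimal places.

1.2320 nats

H(P,Q) = −Σ p·ln q.
  −0.04·ln(0.11) = 0.08829
  −0.57·ln(0.50) = 0.39509
  −0.01·ln(0.06) = 0.02813
  −0.21·ln(0.25) = 0.29112
  −0.17·ln(0.08) = 0.42937
H(P,Q) = 1.2320 nats.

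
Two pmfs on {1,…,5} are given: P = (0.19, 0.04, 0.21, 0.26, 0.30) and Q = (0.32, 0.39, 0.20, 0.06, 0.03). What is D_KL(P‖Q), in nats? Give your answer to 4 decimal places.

D(P‖Q) = Σ p·ln(p/q).
  0.19·ln(0.19/0.32) = -0.09905
  0.04·ln(0.04/0.39) = -0.09109
  0.21·ln(0.21/0.20) = 0.01025
  0.26·ln(0.26/0.06) = 0.38125
  0.30·ln(0.30/0.03) = 0.69078
D(P‖Q) = 0.8921 nats.

0.8921 nats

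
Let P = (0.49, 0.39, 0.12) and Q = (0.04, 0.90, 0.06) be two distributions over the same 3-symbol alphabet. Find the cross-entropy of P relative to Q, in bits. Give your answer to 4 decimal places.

2.8218 bits

H(P,Q) = −Σ p·log₂ q.
  −0.49·log₂(0.04) = 2.27549
  −0.39·log₂(0.90) = 0.05928
  −0.12·log₂(0.06) = 0.48707
H(P,Q) = 2.8218 bits.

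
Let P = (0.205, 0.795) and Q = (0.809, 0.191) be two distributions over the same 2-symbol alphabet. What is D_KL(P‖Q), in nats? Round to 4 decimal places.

D(P‖Q) = Σ p·ln(p/q).
  0.205·ln(0.205/0.809) = -0.28142
  0.795·ln(0.795/0.191) = 1.13372
D(P‖Q) = 0.8523 nats.

0.8523 nats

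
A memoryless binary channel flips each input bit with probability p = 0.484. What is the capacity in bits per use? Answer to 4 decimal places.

0.0007 bits

Binary symmetric channel: C = 1 − h₂(ε) where h₂ is the binary entropy function.
h₂(0.484) = −0.484·log₂0.484 − 0.516·log₂0.516 = 0.9993.
C = 1 − 0.9993 = 0.0007 bits per channel use.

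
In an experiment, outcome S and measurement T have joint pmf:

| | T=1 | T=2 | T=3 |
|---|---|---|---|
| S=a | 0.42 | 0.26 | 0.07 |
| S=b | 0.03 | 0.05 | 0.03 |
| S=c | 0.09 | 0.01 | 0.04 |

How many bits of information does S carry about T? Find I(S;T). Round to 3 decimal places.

0.078 bits

Marginals: p(S) = (0.7500, 0.1100, 0.1400), p(T) = (0.5400, 0.3200, 0.1400).
I(S;T) = H(S) + H(T) − H(S,T).
H(S) = 1.0587, H(T) = 1.4032, H(S,T) = 2.3840.
I(S;T) = 1.0587 + 1.4032 − 2.3840 = 0.078 bits.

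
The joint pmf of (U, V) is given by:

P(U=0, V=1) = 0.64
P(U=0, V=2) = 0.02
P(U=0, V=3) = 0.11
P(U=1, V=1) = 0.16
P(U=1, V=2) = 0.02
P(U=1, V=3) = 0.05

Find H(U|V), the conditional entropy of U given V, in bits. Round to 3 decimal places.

Marginals: p(U) = (0.7700, 0.2300), p(V) = (0.8000, 0.0400, 0.1600).
H(U|V) = Σ p(V) · H(U|V=·).
  V=1: p=0.8000, H(U|V=1) = 0.7219
  V=2: p=0.0400, H(U|V=2) = 1.0000
  V=3: p=0.1600, H(U|V=3) = 0.8960
Weighted sum = 0.761 bits.

0.761 bits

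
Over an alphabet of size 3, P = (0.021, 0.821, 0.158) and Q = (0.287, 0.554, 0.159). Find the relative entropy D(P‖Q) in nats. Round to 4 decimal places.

D(P‖Q) = Σ p·ln(p/q).
  0.021·ln(0.021/0.287) = -0.05491
  0.821·ln(0.821/0.554) = 0.32295
  0.158·ln(0.158/0.159) = -0.00100
D(P‖Q) = 0.2670 nats.

0.2670 nats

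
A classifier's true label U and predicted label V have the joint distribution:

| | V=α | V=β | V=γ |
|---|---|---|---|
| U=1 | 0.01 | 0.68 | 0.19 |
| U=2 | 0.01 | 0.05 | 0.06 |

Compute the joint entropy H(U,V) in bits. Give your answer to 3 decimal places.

1.426 bits

H(U,V) = −Σ p(x,y)·log₂ p(x,y) over all 6 cells.
  cell (1,α): −0.01·log₂0.01 = 0.0664
  cell (1,β): −0.68·log₂0.68 = 0.3783
  cell (1,γ): −0.19·log₂0.19 = 0.4552
  cell (2,α): −0.01·log₂0.01 = 0.0664
  cell (2,β): −0.05·log₂0.05 = 0.2161
  cell (2,γ): −0.06·log₂0.06 = 0.2435
Sum = 1.426 bits.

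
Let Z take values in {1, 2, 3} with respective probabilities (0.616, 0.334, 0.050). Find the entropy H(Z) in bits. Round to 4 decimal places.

1.1751 bits

H(Z) = −Σ p·log₂ p.
  −(0.616)·log₂(0.616) = 0.43058
  −(0.334)·log₂(0.334) = 0.52841
  −(0.050)·log₂(0.050) = 0.21610
Sum: 0.43058 + 0.52841 + 0.21610 = 1.1751 bits.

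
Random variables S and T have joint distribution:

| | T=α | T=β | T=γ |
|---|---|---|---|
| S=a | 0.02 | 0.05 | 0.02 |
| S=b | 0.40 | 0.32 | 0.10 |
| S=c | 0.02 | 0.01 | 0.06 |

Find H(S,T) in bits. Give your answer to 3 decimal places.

2.252 bits

H(S,T) = −Σ p(x,y)·log₂ p(x,y) over all 9 cells.
  cell (a,α): −0.02·log₂0.02 = 0.1129
  cell (a,β): −0.05·log₂0.05 = 0.2161
  cell (a,γ): −0.02·log₂0.02 = 0.1129
  cell (b,α): −0.40·log₂0.40 = 0.5288
  cell (b,β): −0.32·log₂0.32 = 0.5260
  cell (b,γ): −0.10·log₂0.10 = 0.3322
  cell (c,α): −0.02·log₂0.02 = 0.1129
  cell (c,β): −0.01·log₂0.01 = 0.0664
  cell (c,γ): −0.06·log₂0.06 = 0.2435
Sum = 2.252 bits.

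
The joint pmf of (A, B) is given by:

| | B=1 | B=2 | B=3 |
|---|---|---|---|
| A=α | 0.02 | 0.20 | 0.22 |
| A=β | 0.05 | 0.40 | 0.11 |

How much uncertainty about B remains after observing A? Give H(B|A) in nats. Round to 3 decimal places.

Chain rule: H(B|A) = H(A,B) − H(A).
Marginals: p(A) = (0.4400, 0.5600), p(B) = (0.0700, 0.6000, 0.3300).
H(A,B) = 1.4923 nats; H(A) = 0.6859 nats.
H(B|A) = 1.4923 − 0.6859 = 0.806 nats.

0.806 nats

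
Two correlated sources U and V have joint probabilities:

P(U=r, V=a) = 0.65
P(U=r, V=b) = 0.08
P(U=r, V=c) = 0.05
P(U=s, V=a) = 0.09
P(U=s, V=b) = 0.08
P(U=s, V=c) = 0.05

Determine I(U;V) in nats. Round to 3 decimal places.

Marginals: p(U) = (0.7800, 0.2200), p(V) = (0.7400, 0.1600, 0.1000).
I(U;V) = H(U) + H(V) − H(U,V).
H(U) = 0.5269, H(V) = 0.7463, H(U,V) = 1.2004.
I(U;V) = 0.5269 + 0.7463 − 1.2004 = 0.073 nats.

0.073 nats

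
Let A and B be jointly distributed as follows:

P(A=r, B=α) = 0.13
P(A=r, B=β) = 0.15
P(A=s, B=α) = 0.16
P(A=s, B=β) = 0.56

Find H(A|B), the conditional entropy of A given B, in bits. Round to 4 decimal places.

0.8159 bits

Marginals: p(A) = (0.2800, 0.7200), p(B) = (0.2900, 0.7100).
H(A|B) = Σ p(B) · H(A|B=·).
  B=α: p=0.2900, H(A|B=α) = 0.9923
  B=β: p=0.7100, H(A|B=β) = 0.7439
Weighted sum = 0.8159 bits.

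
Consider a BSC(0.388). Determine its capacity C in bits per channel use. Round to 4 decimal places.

0.0365 bits

Binary symmetric channel: C = 1 − h₂(ε) where h₂ is the binary entropy function.
h₂(0.388) = −0.388·log₂0.388 − 0.612·log₂0.612 = 0.9635.
C = 1 − 0.9635 = 0.0365 bits per channel use.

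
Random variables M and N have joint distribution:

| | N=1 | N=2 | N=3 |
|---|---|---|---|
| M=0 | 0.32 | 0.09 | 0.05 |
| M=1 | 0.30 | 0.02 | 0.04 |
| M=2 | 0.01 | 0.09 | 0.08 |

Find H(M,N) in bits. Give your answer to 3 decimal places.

H(M,N) = −Σ p(x,y)·log₂ p(x,y) over all 9 cells.
  cell (0,1): −0.32·log₂0.32 = 0.5260
  cell (0,2): −0.09·log₂0.09 = 0.3127
  cell (0,3): −0.05·log₂0.05 = 0.2161
  cell (1,1): −0.30·log₂0.30 = 0.5211
  cell (1,2): −0.02·log₂0.02 = 0.1129
  cell (1,3): −0.04·log₂0.04 = 0.1858
  cell (2,1): −0.01·log₂0.01 = 0.0664
  cell (2,2): −0.09·log₂0.09 = 0.3127
  cell (2,3): −0.08·log₂0.08 = 0.2915
Sum = 2.545 bits.

2.545 bits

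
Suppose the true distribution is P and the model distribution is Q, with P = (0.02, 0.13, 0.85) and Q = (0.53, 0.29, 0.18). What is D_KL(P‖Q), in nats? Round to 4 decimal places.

1.1496 nats

D(P‖Q) = Σ p·ln(p/q).
  0.02·ln(0.02/0.53) = -0.06554
  0.13·ln(0.13/0.29) = -0.10431
  0.85·ln(0.85/0.18) = 1.31944
D(P‖Q) = 1.1496 nats.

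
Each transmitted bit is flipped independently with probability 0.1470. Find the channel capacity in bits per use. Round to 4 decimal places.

0.3977 bits

Binary symmetric channel: C = 1 − h₂(ε) where h₂ is the binary entropy function.
h₂(0.1470) = −0.1470·log₂0.1470 − 0.8530·log₂0.8530 = 0.6023.
C = 1 − 0.6023 = 0.3977 bits per channel use.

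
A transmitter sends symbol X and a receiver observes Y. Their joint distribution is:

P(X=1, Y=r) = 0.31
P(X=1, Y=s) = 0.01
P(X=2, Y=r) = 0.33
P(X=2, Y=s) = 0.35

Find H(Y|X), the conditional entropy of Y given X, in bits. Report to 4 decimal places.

0.7438 bits

Marginals: p(X) = (0.3200, 0.6800), p(Y) = (0.6400, 0.3600).
H(Y|X) = Σ p(X) · H(Y|X=·).
  X=1: p=0.3200, H(Y|X=1) = 0.2006
  X=2: p=0.6800, H(Y|X=2) = 0.9994
Weighted sum = 0.7438 bits.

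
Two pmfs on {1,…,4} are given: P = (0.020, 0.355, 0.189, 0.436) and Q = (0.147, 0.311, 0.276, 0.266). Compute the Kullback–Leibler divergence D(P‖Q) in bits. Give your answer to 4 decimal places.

0.2178 bits

D(P‖Q) = Σ p·log₂(p/q).
  0.020·log₂(0.020/0.147) = -0.05755
  0.355·log₂(0.355/0.311) = 0.06777
  0.189·log₂(0.189/0.276) = -0.10325
  0.436·log₂(0.436/0.266) = 0.31083
D(P‖Q) = 0.2178 bits.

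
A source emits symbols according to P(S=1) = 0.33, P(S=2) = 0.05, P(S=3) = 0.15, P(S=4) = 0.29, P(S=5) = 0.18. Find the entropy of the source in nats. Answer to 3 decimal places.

H(S) = −Σ p·ln p.
  −(0.33)·ln(0.33) = 0.3659
  −(0.05)·ln(0.05) = 0.1498
  −(0.15)·ln(0.15) = 0.2846
  −(0.29)·ln(0.29) = 0.3590
  −(0.18)·ln(0.18) = 0.3087
Sum: 0.3659 + 0.1498 + 0.2846 + 0.3590 + 0.3087 = 1.468 nats.

1.468 nats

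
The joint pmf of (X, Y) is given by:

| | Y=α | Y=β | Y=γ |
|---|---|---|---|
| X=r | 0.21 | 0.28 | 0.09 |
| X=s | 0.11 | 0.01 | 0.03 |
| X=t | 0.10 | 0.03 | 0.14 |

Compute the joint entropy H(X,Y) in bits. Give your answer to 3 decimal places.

2.749 bits

H(X,Y) = −Σ p(x,y)·log₂ p(x,y) over all 9 cells.
  cell (r,α): −0.21·log₂0.21 = 0.4728
  cell (r,β): −0.28·log₂0.28 = 0.5142
  cell (r,γ): −0.09·log₂0.09 = 0.3127
  cell (s,α): −0.11·log₂0.11 = 0.3503
  cell (s,β): −0.01·log₂0.01 = 0.0664
  cell (s,γ): −0.03·log₂0.03 = 0.1518
  cell (t,α): −0.10·log₂0.10 = 0.3322
  cell (t,β): −0.03·log₂0.03 = 0.1518
  cell (t,γ): −0.14·log₂0.14 = 0.3971
Sum = 2.749 bits.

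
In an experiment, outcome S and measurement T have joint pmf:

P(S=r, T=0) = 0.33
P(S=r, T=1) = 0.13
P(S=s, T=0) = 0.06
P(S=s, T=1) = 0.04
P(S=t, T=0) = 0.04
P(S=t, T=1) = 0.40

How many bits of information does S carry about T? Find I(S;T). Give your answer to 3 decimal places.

0.300 bits

Marginals: p(S) = (0.4600, 0.1000, 0.4400), p(T) = (0.4300, 0.5700).
I(S;T) = H(S) + H(T) − H(S,T).
H(S) = 1.3687, H(T) = 0.9858, H(S,T) = 2.0543.
I(S;T) = 1.3687 + 0.9858 − 2.0543 = 0.300 bits.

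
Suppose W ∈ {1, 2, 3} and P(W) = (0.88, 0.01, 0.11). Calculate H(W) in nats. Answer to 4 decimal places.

H(W) = −Σ p·ln p.
  −(0.88)·ln(0.88) = 0.11249
  −(0.01)·ln(0.01) = 0.04605
  −(0.11)·ln(0.11) = 0.24280
Sum: 0.11249 + 0.04605 + 0.24280 = 0.4013 nats.

0.4013 nats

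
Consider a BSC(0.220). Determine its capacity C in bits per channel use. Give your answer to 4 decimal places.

0.2398 bits

Binary symmetric channel: C = 1 − h₂(ε) where h₂ is the binary entropy function.
h₂(0.220) = −0.220·log₂0.220 − 0.780·log₂0.780 = 0.7602.
C = 1 − 0.7602 = 0.2398 bits per channel use.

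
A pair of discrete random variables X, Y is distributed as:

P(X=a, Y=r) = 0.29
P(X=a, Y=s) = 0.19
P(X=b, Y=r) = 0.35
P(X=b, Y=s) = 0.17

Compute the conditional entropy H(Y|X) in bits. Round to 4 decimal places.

Chain rule: H(Y|X) = H(X,Y) − H(X).
Marginals: p(X) = (0.4800, 0.5200), p(Y) = (0.6400, 0.3600).
H(X,Y) = 1.9378 bits; H(X) = 0.9988 bits.
H(Y|X) = 1.9378 − 0.9988 = 0.9390 bits.

0.9390 bits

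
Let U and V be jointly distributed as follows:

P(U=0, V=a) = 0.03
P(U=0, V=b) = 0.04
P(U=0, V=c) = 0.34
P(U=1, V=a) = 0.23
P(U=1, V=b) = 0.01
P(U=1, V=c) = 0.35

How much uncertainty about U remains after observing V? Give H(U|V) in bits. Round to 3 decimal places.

Marginals: p(U) = (0.4100, 0.5900), p(V) = (0.2600, 0.0500, 0.6900).
H(U|V) = Σ p(V) · H(U|V=·).
  V=a: p=0.2600, H(U|V=a) = 0.5159
  V=b: p=0.0500, H(U|V=b) = 0.7219
  V=c: p=0.6900, H(U|V=c) = 0.9998
Weighted sum = 0.860 bits.

0.860 bits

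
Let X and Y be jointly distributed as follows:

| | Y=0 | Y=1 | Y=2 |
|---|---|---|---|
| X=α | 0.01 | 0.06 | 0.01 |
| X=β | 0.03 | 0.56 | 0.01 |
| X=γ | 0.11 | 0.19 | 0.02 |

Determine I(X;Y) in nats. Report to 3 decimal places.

0.084 nats

Marginals: p(X) = (0.0800, 0.6000, 0.3200), p(Y) = (0.1500, 0.8100, 0.0400).
I(X;Y) = Σ p(x,y)·ln[p(x,y)/(p(x)p(y))].
  (α,0): 0.01·ln(0.8333) = -0.0018
  (α,1): 0.06·ln(0.9259) = -0.0046
  (α,2): 0.01·ln(3.1250) = 0.0114
  (β,0): 0.03·ln(0.3333) = -0.0330
  (β,1): 0.56·ln(1.1523) = 0.0794
  (β,2): 0.01·ln(0.4167) = -0.0088
  (γ,0): 0.11·ln(2.2917) = 0.0912
  (γ,1): 0.19·ln(0.7330) = -0.0590
  (γ,2): 0.02·ln(1.5625) = 0.0089
Sum = 0.084 nats.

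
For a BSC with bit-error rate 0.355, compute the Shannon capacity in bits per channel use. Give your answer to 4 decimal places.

0.0615 bits

Binary symmetric channel: C = 1 − h₂(ε) where h₂ is the binary entropy function.
h₂(0.355) = −0.355·log₂0.355 − 0.645·log₂0.645 = 0.9385.
C = 1 − 0.9385 = 0.0615 bits per channel use.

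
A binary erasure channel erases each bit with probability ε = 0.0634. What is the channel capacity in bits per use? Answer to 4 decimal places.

0.9366 bits

Binary erasure channel: capacity C = 1 − ε.
C = 1 − 0.0634 = 0.9366 bits per channel use.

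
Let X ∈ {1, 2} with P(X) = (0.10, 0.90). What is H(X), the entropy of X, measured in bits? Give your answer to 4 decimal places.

H(X) = −Σ p·log₂ p.
  −(0.10)·log₂(0.10) = 0.33219
  −(0.90)·log₂(0.90) = 0.13680
Sum: 0.33219 + 0.13680 = 0.4690 bits.

0.4690 bits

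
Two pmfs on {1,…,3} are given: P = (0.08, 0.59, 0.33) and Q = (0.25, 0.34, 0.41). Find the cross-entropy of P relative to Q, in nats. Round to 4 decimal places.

1.0416 nats

H(P,Q) = −Σ p·ln q.
  −0.08·ln(0.25) = 0.11090
  −0.59·ln(0.34) = 0.63650
  −0.33·ln(0.41) = 0.29423
H(P,Q) = 1.0416 nats.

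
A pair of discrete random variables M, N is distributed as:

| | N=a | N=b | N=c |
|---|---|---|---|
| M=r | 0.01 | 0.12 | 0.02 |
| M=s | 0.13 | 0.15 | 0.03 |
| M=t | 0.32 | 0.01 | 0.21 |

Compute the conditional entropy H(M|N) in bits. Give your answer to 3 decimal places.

1.022 bits

Chain rule: H(M|N) = H(M,N) − H(N).
Marginals: p(M) = (0.1500, 0.3100, 0.5400), p(N) = (0.4600, 0.2800, 0.2600).
H(M,N) = 2.5566 bits; H(N) = 1.5348 bits.
H(M|N) = 2.5566 − 1.5348 = 1.022 bits.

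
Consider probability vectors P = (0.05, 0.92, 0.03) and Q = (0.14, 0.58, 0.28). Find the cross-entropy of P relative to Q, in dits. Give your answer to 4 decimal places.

0.2769 dits

H(P,Q) = −Σ p·log₁₀ q.
  −0.05·log₁₀(0.14) = 0.04269
  −0.92·log₁₀(0.58) = 0.21765
  −0.03·log₁₀(0.28) = 0.01659
H(P,Q) = 0.2769 dits.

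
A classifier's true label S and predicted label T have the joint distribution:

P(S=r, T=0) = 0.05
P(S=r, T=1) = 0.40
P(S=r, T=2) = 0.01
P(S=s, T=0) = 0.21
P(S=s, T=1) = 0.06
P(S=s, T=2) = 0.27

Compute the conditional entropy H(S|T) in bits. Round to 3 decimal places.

Chain rule: H(S|T) = H(S,T) − H(T).
Marginals: p(S) = (0.4600, 0.5400), p(T) = (0.2600, 0.4600, 0.2800).
H(S,T) = 2.0377 bits; H(T) = 1.5348 bits.
H(S|T) = 2.0377 − 1.5348 = 0.503 bits.

0.503 bits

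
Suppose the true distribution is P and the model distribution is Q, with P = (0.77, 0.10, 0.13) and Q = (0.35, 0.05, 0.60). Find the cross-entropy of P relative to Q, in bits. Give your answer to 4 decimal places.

1.6942 bits

H(P,Q) = −Σ p·log₂ q.
  −0.77·log₂(0.35) = 1.16622
  −0.10·log₂(0.05) = 0.43219
  −0.13·log₂(0.60) = 0.09581
H(P,Q) = 1.6942 bits.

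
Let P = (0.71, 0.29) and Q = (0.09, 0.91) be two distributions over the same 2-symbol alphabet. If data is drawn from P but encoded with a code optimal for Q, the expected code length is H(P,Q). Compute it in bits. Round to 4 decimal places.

2.5059 bits

H(P,Q) = −Σ p·log₂ q.
  −0.71·log₂(0.09) = 2.46649
  −0.29·log₂(0.91) = 0.03946
H(P,Q) = 2.5059 bits.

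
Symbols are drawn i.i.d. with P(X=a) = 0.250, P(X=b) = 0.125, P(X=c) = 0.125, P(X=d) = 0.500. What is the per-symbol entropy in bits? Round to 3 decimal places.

1.750 bits

H(X) = −Σ p·log₂ p.
  −(0.250)·log₂(0.250) = 0.5000
  −(0.125)·log₂(0.125) = 0.3750
  −(0.125)·log₂(0.125) = 0.3750
  −(0.500)·log₂(0.500) = 0.5000
Sum: 0.5000 + 0.3750 + 0.3750 + 0.5000 = 1.750 bits.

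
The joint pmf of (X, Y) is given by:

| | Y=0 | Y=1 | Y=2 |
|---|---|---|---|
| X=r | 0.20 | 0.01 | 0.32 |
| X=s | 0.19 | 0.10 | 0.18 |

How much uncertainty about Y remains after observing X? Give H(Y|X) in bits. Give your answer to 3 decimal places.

1.292 bits

Chain rule: H(Y|X) = H(X,Y) − H(X).
Marginals: p(X) = (0.5300, 0.4700), p(Y) = (0.3900, 0.1100, 0.5000).
H(X,Y) = 2.2896 bits; H(X) = 0.9974 bits.
H(Y|X) = 2.2896 − 0.9974 = 1.292 bits.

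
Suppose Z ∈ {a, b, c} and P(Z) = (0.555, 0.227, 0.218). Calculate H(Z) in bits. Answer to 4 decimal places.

H(Z) = −Σ p·log₂ p.
  −(0.555)·log₂(0.555) = 0.47144
  −(0.227)·log₂(0.227) = 0.48561
  −(0.218)·log₂(0.218) = 0.47908
Sum: 0.47144 + 0.48561 + 0.47908 = 1.4361 bits.

1.4361 bits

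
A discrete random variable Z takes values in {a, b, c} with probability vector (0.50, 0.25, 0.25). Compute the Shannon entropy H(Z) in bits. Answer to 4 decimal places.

1.5000 bits

H(Z) = −Σ p·log₂ p.
  −(0.50)·log₂(0.50) = 0.50000
  −(0.25)·log₂(0.25) = 0.50000
  −(0.25)·log₂(0.25) = 0.50000
Sum: 0.50000 + 0.50000 + 0.50000 = 1.5000 bits.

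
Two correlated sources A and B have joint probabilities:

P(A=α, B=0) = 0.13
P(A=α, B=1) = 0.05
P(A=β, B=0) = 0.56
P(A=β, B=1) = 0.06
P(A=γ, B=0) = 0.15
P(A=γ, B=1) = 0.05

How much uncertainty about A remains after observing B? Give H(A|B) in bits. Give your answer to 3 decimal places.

1.303 bits

Chain rule: H(A|B) = H(A,B) − H(B).
Marginals: p(A) = (0.1800, 0.6200, 0.2000), p(B) = (0.8400, 0.1600).
H(A,B) = 1.9374 bits; H(B) = 0.6343 bits.
H(A|B) = 1.9374 − 0.6343 = 1.303 bits.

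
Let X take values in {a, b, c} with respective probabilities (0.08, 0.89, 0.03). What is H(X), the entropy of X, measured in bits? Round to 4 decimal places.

H(X) = −Σ p·log₂ p.
  −(0.08)·log₂(0.08) = 0.29151
  −(0.89)·log₂(0.89) = 0.14963
  −(0.03)·log₂(0.03) = 0.15177
Sum: 0.29151 + 0.14963 + 0.15177 = 0.5929 bits.

0.5929 bits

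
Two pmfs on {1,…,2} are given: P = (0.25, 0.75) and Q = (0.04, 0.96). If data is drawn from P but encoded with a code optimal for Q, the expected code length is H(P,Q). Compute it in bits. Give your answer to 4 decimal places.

1.2051 bits

H(P,Q) = −Σ p·log₂ q.
  −0.25·log₂(0.04) = 1.16096
  −0.75·log₂(0.96) = 0.04417
H(P,Q) = 1.2051 bits.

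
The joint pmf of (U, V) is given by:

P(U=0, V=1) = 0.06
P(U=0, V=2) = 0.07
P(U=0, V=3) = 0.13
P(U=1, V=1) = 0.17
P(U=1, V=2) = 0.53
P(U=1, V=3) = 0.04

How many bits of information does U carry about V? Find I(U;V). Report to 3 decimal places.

0.191 bits

Marginals: p(U) = (0.2600, 0.7400), p(V) = (0.2300, 0.6000, 0.1700).
I(U;V) = Σ p(x,y)·log₂[p(x,y)/(p(x)p(y))].
  (0,1): 0.06·log₂(1.0033) = 0.0003
  (0,2): 0.07·log₂(0.4487) = -0.0809
  (0,3): 0.13·log₂(2.9412) = 0.2023
  (1,1): 0.17·log₂(0.9988) = -0.0003
  (1,2): 0.53·log₂(1.1937) = 0.1354
  (1,3): 0.04·log₂(0.3180) = -0.0661
Sum = 0.191 bits.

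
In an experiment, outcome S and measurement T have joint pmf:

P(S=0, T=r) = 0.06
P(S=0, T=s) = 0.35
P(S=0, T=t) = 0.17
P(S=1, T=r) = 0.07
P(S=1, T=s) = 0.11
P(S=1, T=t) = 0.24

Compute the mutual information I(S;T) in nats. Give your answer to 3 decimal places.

0.059 nats

Marginals: p(S) = (0.5800, 0.4200), p(T) = (0.1300, 0.4600, 0.4100).
I(S;T) = H(S) + H(T) − H(S,T).
H(S) = 0.6803, H(T) = 0.9880, H(S,T) = 1.6089.
I(S;T) = 0.6803 + 0.9880 − 1.6089 = 0.059 nats.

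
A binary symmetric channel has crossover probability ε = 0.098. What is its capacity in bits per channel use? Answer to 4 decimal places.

0.5374 bits

Binary symmetric channel: C = 1 − h₂(ε) where h₂ is the binary entropy function.
h₂(0.098) = −0.098·log₂0.098 − 0.902·log₂0.902 = 0.4626.
C = 1 − 0.4626 = 0.5374 bits per channel use.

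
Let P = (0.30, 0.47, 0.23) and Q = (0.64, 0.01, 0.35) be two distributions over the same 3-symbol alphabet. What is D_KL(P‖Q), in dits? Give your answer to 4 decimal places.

0.6452 dits

D(P‖Q) = Σ p·log₁₀(p/q).
  0.30·log₁₀(0.30/0.64) = -0.09872
  0.47·log₁₀(0.47/0.01) = 0.78589
  0.23·log₁₀(0.23/0.35) = -0.04194
D(P‖Q) = 0.6452 dits.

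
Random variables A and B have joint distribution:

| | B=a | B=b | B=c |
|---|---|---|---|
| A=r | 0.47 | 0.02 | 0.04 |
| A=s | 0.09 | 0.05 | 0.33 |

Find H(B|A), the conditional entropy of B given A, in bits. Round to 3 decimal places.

0.870 bits

Chain rule: H(B|A) = H(A,B) − H(A).
Marginals: p(A) = (0.5300, 0.4700), p(B) = (0.5600, 0.0700, 0.3700).
H(A,B) = 1.8672 bits; H(A) = 0.9974 bits.
H(B|A) = 1.8672 − 0.9974 = 0.870 bits.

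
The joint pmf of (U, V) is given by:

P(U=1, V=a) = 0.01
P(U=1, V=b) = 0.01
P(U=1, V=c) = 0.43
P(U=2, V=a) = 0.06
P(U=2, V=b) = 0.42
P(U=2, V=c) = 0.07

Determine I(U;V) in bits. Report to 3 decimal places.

Marginals: p(U) = (0.4500, 0.5500), p(V) = (0.0700, 0.4300, 0.5000).
I(U;V) = Σ p(x,y)·log₂[p(x,y)/(p(x)p(y))].
  (1,a): 0.01·log₂(0.3175) = -0.0166
  (1,b): 0.01·log₂(0.0517) = -0.0427
  (1,c): 0.43·log₂(1.9111) = 0.4018
  (2,a): 0.06·log₂(1.5584) = 0.0384
  (2,b): 0.42·log₂(1.7759) = 0.3480
  (2,c): 0.07·log₂(0.2545) = -0.1382
Sum = 0.591 bits.

0.591 bits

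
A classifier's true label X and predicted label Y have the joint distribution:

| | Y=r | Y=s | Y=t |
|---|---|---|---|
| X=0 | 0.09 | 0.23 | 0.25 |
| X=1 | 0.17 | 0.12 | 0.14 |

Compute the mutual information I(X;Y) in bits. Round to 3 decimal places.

Marginals: p(X) = (0.5700, 0.4300), p(Y) = (0.2600, 0.3500, 0.3900).
I(X;Y) = H(X) + H(Y) − H(X,Y).
H(X) = 0.9858, H(Y) = 1.5652, H(X,Y) = 2.4991.
I(X;Y) = 0.9858 + 1.5652 − 2.4991 = 0.052 bits.

0.052 bits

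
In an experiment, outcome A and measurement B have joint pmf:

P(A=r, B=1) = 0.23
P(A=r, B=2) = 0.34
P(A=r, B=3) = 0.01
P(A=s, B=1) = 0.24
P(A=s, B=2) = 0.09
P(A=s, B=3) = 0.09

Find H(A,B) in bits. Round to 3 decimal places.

H(A,B) = −Σ p(x,y)·log₂ p(x,y) over all 6 cells.
  cell (r,1): −0.23·log₂0.23 = 0.4877
  cell (r,2): −0.34·log₂0.34 = 0.5292
  cell (r,3): −0.01·log₂0.01 = 0.0664
  cell (s,1): −0.24·log₂0.24 = 0.4941
  cell (s,2): −0.09·log₂0.09 = 0.3127
  cell (s,3): −0.09·log₂0.09 = 0.3127
Sum = 2.203 bits.

2.203 bits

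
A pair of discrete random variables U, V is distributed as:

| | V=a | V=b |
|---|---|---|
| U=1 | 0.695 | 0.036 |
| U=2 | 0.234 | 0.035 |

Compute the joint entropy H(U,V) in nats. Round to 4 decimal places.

H(U,V) = −Σ p(x,y)·ln p(x,y) over all 4 cells.
  cell (1,a): −0.695·ln0.695 = 0.25287
  cell (1,b): −0.036·ln0.036 = 0.11967
  cell (2,a): −0.234·ln0.234 = 0.33987
  cell (2,b): −0.035·ln0.035 = 0.11733
Sum = 0.8297 nats.

0.8297 nats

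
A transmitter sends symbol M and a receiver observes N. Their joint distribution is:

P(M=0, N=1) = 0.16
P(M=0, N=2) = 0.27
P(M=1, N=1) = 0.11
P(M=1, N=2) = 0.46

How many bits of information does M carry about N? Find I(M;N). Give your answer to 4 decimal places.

0.0286 bits

Marginals: p(M) = (0.4300, 0.5700), p(N) = (0.2700, 0.7300).
I(M;N) = Σ p(x,y)·log₂[p(x,y)/(p(x)p(y))].
  (0,1): 0.16·log₂(1.3781) = 0.07403
  (0,2): 0.27·log₂(0.8601) = -0.05868
  (1,1): 0.11·log₂(0.7147) = -0.05329
  (1,2): 0.46·log₂(1.1055) = 0.06656
Sum = 0.0286 bits.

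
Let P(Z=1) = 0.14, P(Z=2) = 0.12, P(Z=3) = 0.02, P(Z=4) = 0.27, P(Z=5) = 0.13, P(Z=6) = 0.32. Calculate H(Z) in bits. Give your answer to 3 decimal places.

H(Z) = −Σ p·log₂ p.
  −(0.14)·log₂(0.14) = 0.3971
  −(0.12)·log₂(0.12) = 0.3671
  −(0.02)·log₂(0.02) = 0.1129
  −(0.27)·log₂(0.27) = 0.5100
  −(0.13)·log₂(0.13) = 0.3826
  −(0.32)·log₂(0.32) = 0.5260
Sum: 0.3971 + 0.3671 + 0.1129 + 0.5100 + 0.3826 + 0.5260 = 2.296 bits.

2.296 bits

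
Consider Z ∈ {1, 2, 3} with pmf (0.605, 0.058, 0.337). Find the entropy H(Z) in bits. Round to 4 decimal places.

1.2057 bits

H(Z) = −Σ p·log₂ p.
  −(0.605)·log₂(0.605) = 0.43862
  −(0.058)·log₂(0.058) = 0.23825
  −(0.337)·log₂(0.337) = 0.52881
Sum: 0.43862 + 0.23825 + 0.52881 = 1.2057 bits.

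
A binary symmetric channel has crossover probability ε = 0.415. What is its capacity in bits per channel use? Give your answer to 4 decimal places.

0.0209 bits

Binary symmetric channel: C = 1 − h₂(ε) where h₂ is the binary entropy function.
h₂(0.415) = −0.415·log₂0.415 − 0.585·log₂0.585 = 0.9791.
C = 1 − 0.9791 = 0.0209 bits per channel use.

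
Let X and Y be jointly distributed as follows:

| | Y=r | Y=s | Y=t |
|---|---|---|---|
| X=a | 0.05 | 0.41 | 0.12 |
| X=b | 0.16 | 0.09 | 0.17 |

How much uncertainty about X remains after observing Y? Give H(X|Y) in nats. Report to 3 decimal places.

0.548 nats

Chain rule: H(X|Y) = H(X,Y) − H(Y).
Marginals: p(X) = (0.5800, 0.4200), p(Y) = (0.2100, 0.5000, 0.2900).
H(X,Y) = 1.5809 nats; H(Y) = 1.0333 nats.
H(X|Y) = 1.5809 − 1.0333 = 0.548 nats.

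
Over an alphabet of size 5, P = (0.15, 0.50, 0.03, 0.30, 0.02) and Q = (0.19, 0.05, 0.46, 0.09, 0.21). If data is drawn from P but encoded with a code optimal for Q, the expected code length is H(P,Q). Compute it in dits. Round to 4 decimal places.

H(P,Q) = −Σ p·log₁₀ q.
  −0.15·log₁₀(0.19) = 0.10819
  −0.50·log₁₀(0.05) = 0.65051
  −0.03·log₁₀(0.46) = 0.01012
  −0.30·log₁₀(0.09) = 0.31373
  −0.02·log₁₀(0.21) = 0.01356
H(P,Q) = 1.0961 dits.

1.0961 dits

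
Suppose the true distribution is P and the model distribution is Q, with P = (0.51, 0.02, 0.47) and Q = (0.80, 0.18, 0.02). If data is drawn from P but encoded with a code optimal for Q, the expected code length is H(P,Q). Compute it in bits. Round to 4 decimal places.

H(P,Q) = −Σ p·log₂ q.
  −0.51·log₂(0.80) = 0.16418
  −0.02·log₂(0.18) = 0.04948
  −0.47·log₂(0.02) = 2.65261
H(P,Q) = 2.8663 bits.

2.8663 bits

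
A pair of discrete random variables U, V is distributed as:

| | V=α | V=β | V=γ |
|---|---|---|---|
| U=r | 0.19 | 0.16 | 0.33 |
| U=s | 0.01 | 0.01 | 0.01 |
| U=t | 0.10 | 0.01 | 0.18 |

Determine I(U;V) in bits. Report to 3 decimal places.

Marginals: p(U) = (0.6800, 0.0300, 0.2900), p(V) = (0.3000, 0.1800, 0.5200).
I(U;V) = Σ p(x,y)·log₂[p(x,y)/(p(x)p(y))].
  (r,α): 0.19·log₂(0.9314) = -0.0195
  (r,β): 0.16·log₂(1.3072) = 0.0618
  (r,γ): 0.33·log₂(0.9333) = -0.0329
  (s,α): 0.01·log₂(1.1111) = 0.0015
  (s,β): 0.01·log₂(1.8519) = 0.0089
  (s,γ): 0.01·log₂(0.6410) = -0.0064
  (t,α): 0.10·log₂(1.1494) = 0.0201
  (t,β): 0.01·log₂(0.1916) = -0.0238
  (t,γ): 0.18·log₂(1.1936) = 0.0460
Sum = 0.056 bits.

0.056 bits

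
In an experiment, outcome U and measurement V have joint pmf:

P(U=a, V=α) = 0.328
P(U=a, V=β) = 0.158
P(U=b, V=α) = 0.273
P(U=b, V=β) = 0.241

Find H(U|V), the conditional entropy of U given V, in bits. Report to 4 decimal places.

Chain rule: H(U|V) = H(U,V) − H(V).
Marginals: p(U) = (0.4860, 0.5140), p(V) = (0.6010, 0.3990).
H(U,V) = 1.9542 bits; H(V) = 0.9704 bits.
H(U|V) = 1.9542 − 0.9704 = 0.9838 bits.

0.9838 bits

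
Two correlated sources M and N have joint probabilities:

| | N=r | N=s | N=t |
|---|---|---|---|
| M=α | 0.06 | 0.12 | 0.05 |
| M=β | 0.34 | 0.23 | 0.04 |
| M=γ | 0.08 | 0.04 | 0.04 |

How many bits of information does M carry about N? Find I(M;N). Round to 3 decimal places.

Marginals: p(M) = (0.2300, 0.6100, 0.1600), p(N) = (0.4800, 0.3900, 0.1300).
I(M;N) = H(M) + H(N) − H(M,N).
H(M) = 1.3457, H(N) = 1.4207, H(M,N) = 2.6923.
I(M;N) = 1.3457 + 1.4207 − 2.6923 = 0.074 bits.

0.074 bits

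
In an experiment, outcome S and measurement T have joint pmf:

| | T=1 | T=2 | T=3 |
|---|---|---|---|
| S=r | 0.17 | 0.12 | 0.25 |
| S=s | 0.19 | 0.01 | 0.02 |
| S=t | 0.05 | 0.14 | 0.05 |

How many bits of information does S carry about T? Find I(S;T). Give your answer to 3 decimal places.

0.253 bits

Marginals: p(S) = (0.5400, 0.2200, 0.2400), p(T) = (0.4100, 0.2700, 0.3200).
I(S;T) = Σ p(x,y)·log₂[p(x,y)/(p(x)p(y))].
  (r,1): 0.17·log₂(0.7678) = -0.0648
  (r,2): 0.12·log₂(0.8230) = -0.0337
  (r,3): 0.25·log₂(1.4468) = 0.1332
  (s,1): 0.19·log₂(2.1064) = 0.2042
  (s,2): 0.01·log₂(0.1684) = -0.0257
  (s,3): 0.02·log₂(0.2841) = -0.0363
  (t,1): 0.05·log₂(0.5081) = -0.0488
  (t,2): 0.14·log₂(2.1605) = 0.1556
  (t,3): 0.05·log₂(0.6510) = -0.0310
Sum = 0.253 bits.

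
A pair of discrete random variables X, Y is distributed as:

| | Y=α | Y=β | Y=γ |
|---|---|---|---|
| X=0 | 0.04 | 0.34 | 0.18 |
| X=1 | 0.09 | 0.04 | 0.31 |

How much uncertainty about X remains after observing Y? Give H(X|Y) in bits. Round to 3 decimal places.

0.765 bits

Marginals: p(X) = (0.5600, 0.4400), p(Y) = (0.1300, 0.3800, 0.4900).
H(X|Y) = Σ p(Y) · H(X|Y=·).
  Y=α: p=0.1300, H(X|Y=α) = 0.8905
  Y=β: p=0.3800, H(X|Y=β) = 0.4855
  Y=γ: p=0.4900, H(X|Y=γ) = 0.9486
Weighted sum = 0.765 bits.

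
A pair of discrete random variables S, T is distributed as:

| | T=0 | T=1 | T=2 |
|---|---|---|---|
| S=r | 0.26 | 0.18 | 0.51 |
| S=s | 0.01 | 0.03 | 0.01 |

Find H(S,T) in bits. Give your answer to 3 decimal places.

H(S,T) = −Σ p(x,y)·log₂ p(x,y) over all 6 cells.
  cell (r,0): −0.26·log₂0.26 = 0.5053
  cell (r,1): −0.18·log₂0.18 = 0.4453
  cell (r,2): −0.51·log₂0.51 = 0.4954
  cell (s,0): −0.01·log₂0.01 = 0.0664
  cell (s,1): −0.03·log₂0.03 = 0.1518
  cell (s,2): −0.01·log₂0.01 = 0.0664
Sum = 1.731 bits.

1.731 bits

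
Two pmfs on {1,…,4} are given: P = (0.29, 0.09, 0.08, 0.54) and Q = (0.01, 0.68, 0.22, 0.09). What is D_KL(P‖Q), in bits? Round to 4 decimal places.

2.4254 bits

D(P‖Q) = Σ p·log₂(p/q).
  0.29·log₂(0.29/0.01) = 1.40881
  0.09·log₂(0.09/0.68) = -0.26258
  0.08·log₂(0.08/0.22) = -0.11675
  0.54·log₂(0.54/0.09) = 1.39588
D(P‖Q) = 2.4254 bits.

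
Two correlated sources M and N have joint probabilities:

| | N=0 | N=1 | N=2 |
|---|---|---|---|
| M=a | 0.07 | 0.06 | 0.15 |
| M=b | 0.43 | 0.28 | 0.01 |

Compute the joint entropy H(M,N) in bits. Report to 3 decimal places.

H(M,N) = −Σ p(x,y)·log₂ p(x,y) over all 6 cells.
  cell (a,0): −0.07·log₂0.07 = 0.2686
  cell (a,1): −0.06·log₂0.06 = 0.2435
  cell (a,2): −0.15·log₂0.15 = 0.4105
  cell (b,0): −0.43·log₂0.43 = 0.5236
  cell (b,1): −0.28·log₂0.28 = 0.5142
  cell (b,2): −0.01·log₂0.01 = 0.0664
Sum = 2.027 bits.

2.027 bits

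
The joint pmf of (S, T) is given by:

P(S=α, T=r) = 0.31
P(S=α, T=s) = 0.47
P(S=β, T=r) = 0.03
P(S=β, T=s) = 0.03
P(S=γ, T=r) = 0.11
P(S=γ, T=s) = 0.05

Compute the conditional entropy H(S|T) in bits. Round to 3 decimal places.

Marginals: p(S) = (0.7800, 0.0600, 0.1600), p(T) = (0.4500, 0.5500).
H(S|T) = Σ p(T) · H(S|T=·).
  T=r: p=0.4500, H(S|T=r) = 1.1277
  T=s: p=0.5500, H(S|T=s) = 0.7372
Weighted sum = 0.913 bits.

0.913 bits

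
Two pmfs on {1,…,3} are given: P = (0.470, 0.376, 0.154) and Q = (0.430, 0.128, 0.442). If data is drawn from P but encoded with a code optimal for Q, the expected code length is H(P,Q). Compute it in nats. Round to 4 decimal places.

H(P,Q) = −Σ p·ln q.
  −0.470·ln(0.430) = 0.39667
  −0.376·ln(0.128) = 0.77295
  −0.154·ln(0.442) = 0.12573
H(P,Q) = 1.2954 nats.

1.2954 nats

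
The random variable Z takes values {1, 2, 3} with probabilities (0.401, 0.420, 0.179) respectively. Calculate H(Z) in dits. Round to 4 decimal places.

H(Z) = −Σ p·log₁₀ p.
  −(0.401)·log₁₀(0.401) = 0.15914
  −(0.420)·log₁₀(0.420) = 0.15824
  −(0.179)·log₁₀(0.179) = 0.13374
Sum: 0.15914 + 0.15824 + 0.13374 = 0.4511 dits.

0.4511 dits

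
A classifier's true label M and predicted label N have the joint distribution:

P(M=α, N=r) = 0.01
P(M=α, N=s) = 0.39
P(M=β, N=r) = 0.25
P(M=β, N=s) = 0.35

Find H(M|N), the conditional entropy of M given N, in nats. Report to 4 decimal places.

0.5542 nats

Chain rule: H(M|N) = H(M,N) − H(N).
Marginals: p(M) = (0.4000, 0.6000), p(N) = (0.2600, 0.7400).
H(M,N) = 1.1273 nats; H(N) = 0.5731 nats.
H(M|N) = 1.1273 − 0.5731 = 0.5542 nats.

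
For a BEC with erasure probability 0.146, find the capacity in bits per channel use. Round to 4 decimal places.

Binary erasure channel: capacity C = 1 − ε.
C = 1 − 0.146 = 0.8540 bits per channel use.

0.8540 bits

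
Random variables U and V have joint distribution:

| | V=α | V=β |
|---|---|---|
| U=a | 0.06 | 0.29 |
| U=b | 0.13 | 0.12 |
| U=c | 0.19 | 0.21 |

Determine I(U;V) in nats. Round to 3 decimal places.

0.054 nats

Marginals: p(U) = (0.3500, 0.2500, 0.4000), p(V) = (0.3800, 0.6200).
I(U;V) = H(U) + H(V) − H(U,V).
H(U) = 1.0805, H(V) = 0.6641, H(U,V) = 1.6907.
I(U;V) = 1.0805 + 0.6641 − 1.6907 = 0.054 nats.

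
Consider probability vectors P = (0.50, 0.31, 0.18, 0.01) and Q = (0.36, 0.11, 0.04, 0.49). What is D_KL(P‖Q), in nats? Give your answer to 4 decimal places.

0.7173 nats

D(P‖Q) = Σ p·ln(p/q).
  0.50·ln(0.50/0.36) = 0.16425
  0.31·ln(0.31/0.11) = 0.32119
  0.18·ln(0.18/0.04) = 0.27073
  0.01·ln(0.01/0.49) = -0.03892
D(P‖Q) = 0.7173 nats.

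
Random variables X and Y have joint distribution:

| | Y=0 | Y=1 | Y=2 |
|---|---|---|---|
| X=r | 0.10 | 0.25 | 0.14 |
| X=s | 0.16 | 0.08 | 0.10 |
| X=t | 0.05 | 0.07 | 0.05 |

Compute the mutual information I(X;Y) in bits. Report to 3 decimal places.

Marginals: p(X) = (0.4900, 0.3400, 0.1700), p(Y) = (0.3100, 0.4000, 0.2900).
I(X;Y) = H(X) + H(Y) − H(X,Y).
H(X) = 1.4680, H(Y) = 1.5705, H(X,Y) = 2.9768.
I(X;Y) = 1.4680 + 1.5705 − 2.9768 = 0.062 bits.

0.062 bits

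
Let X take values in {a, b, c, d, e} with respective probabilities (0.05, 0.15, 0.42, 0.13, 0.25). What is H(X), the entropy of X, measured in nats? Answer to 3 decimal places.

1.411 nats

H(X) = −Σ p·ln p.
  −(0.05)·ln(0.05) = 0.1498
  −(0.15)·ln(0.15) = 0.2846
  −(0.42)·ln(0.42) = 0.3644
  −(0.13)·ln(0.13) = 0.2652
  −(0.25)·ln(0.25) = 0.3466
Sum: 0.1498 + 0.2846 + 0.3644 + 0.2652 + 0.3466 = 1.411 nats.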